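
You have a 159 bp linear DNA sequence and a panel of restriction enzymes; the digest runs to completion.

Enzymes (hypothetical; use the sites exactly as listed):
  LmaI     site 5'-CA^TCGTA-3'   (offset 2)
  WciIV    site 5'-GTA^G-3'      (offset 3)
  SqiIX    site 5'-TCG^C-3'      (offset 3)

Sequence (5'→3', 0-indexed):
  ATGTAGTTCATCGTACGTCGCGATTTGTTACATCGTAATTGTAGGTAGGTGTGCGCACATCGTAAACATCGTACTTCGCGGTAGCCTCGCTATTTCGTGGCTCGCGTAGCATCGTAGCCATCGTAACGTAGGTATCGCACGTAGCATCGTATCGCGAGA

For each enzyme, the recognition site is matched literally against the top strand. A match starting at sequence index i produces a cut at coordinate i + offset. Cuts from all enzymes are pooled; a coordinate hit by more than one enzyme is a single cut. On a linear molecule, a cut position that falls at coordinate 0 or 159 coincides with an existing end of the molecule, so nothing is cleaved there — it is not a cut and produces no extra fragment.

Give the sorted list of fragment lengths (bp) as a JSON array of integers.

[3,3,4,4,4,5,5,5,5,5,6,6,7,8,9,10,10,10,11,12,12,15]

Per-enzyme occurrences:
  LmaI CATCGTA/2: at [8, 30, 57, 66, 109, 118, 144] ⇒ [10, 32, 59, 68, 111, 120, 146]
  WciIV GTAG/3: at [2, 40, 44, 80, 105, 113, 127, 140] ⇒ [5, 43, 47, 83, 108, 116, 130, 143]
  SqiIX TCGC/3: at [17, 75, 86, 101, 134, 151] ⇒ [20, 78, 89, 104, 137, 154]

All cut coordinates (distinct, sorted): [5, 10, 20, 32, 43, 47, 59, 68, 78, 83, 89, 104, 108, 111, 116, 120, 130, 137, 143, 146, 154]

Fragments:
  [0,5): 5 bp
  [5,10): 5 bp
  [10,20): 10 bp
  [20,32): 12 bp
  [32,43): 11 bp
  [43,47): 4 bp
  [47,59): 12 bp
  [59,68): 9 bp
  [68,78): 10 bp
  [78,83): 5 bp
  [83,89): 6 bp
  [89,104): 15 bp
  [104,108): 4 bp
  [108,111): 3 bp
  [111,116): 5 bp
  [116,120): 4 bp
  [120,130): 10 bp
  [130,137): 7 bp
  [137,143): 6 bp
  [143,146): 3 bp
  [146,154): 8 bp
  [154,159): 5 bp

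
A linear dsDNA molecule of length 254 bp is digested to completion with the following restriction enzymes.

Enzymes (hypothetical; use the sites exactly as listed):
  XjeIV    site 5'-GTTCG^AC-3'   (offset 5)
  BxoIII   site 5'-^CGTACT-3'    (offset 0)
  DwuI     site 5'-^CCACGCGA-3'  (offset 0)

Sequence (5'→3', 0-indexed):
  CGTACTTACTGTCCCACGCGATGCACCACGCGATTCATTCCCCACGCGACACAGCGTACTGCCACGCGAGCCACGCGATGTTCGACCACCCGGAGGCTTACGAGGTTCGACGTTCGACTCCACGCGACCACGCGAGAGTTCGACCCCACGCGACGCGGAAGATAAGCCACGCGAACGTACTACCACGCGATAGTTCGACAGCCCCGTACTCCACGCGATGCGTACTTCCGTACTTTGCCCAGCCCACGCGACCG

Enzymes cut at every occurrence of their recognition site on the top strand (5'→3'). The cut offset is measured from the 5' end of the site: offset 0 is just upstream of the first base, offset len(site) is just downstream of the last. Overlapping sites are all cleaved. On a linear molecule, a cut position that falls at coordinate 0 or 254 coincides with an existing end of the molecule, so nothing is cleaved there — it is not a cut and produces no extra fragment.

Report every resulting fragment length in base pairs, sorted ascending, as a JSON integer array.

Scan for sites:
  XjeIV GTTCGAC/5: at [79, 104, 111, 137, 192] ⇒ [84, 109, 116, 142, 197]
  BxoIII CGTACT/0: at [0, 54, 175, 204, 220, 228] ⇒ [54, 175, 204, 220, 228] (position 0 is a terminus of the linear molecule — no cut)
  DwuI CCACGCGA/0: at [13, 25, 41, 61, 70, 119, 127, 145, 166, 182, 210, 243] ⇒ [13, 25, 41, 61, 70, 119, 127, 145, 166, 182, 210, 243]

Pooled cuts: [13, 25, 41, 54, 61, 70, 84, 109, 116, 119, 127, 142, 145, 166, 175, 182, 197, 204, 210, 220, 228, 243]

Fragments:
  [0,13): 13 bp
  [13,25): 12 bp
  [25,41): 16 bp
  [41,54): 13 bp
  [54,61): 7 bp
  [61,70): 9 bp
  [70,84): 14 bp
  [84,109): 25 bp
  [109,116): 7 bp
  [116,119): 3 bp
  [119,127): 8 bp
  [127,142): 15 bp
  [142,145): 3 bp
  [145,166): 21 bp
  [166,175): 9 bp
  [175,182): 7 bp
  [182,197): 15 bp
  [197,204): 7 bp
  [204,210): 6 bp
  [210,220): 10 bp
  [220,228): 8 bp
  [228,243): 15 bp
  [243,254): 11 bp

[3,3,6,7,7,7,7,8,8,9,9,10,11,12,13,13,14,15,15,15,16,21,25]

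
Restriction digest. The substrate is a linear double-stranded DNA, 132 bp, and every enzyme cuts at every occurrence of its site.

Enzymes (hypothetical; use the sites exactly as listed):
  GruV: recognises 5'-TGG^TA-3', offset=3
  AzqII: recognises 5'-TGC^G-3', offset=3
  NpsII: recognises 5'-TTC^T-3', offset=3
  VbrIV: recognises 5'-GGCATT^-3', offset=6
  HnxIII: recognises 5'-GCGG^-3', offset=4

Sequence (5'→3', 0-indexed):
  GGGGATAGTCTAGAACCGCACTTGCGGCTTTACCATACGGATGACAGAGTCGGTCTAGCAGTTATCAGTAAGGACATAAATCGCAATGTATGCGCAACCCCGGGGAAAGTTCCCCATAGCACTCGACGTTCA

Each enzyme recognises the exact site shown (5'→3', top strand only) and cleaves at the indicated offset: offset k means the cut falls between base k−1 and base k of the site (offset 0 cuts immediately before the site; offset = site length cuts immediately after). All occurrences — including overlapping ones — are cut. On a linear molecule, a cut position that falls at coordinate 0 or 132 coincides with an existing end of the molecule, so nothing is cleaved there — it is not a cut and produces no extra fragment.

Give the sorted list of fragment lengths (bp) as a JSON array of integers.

[2,25,39,66]

Site scan:
  GruV (TGGTA, off=3): no sites
  AzqII (TGCG, off=3): starts [22, 90] → cuts [25, 93]
  NpsII (TTCT, off=3): no sites
  VbrIV (GGCATT, off=6): no sites
  HnxIII (GCGG, off=4): starts [23] → cuts [27]

Pooled cuts: [25, 27, 93]

Fragment lengths:
  [0,25): 25 bp
  [25,27): 2 bp
  [27,93): 66 bp
  [93,132): 39 bp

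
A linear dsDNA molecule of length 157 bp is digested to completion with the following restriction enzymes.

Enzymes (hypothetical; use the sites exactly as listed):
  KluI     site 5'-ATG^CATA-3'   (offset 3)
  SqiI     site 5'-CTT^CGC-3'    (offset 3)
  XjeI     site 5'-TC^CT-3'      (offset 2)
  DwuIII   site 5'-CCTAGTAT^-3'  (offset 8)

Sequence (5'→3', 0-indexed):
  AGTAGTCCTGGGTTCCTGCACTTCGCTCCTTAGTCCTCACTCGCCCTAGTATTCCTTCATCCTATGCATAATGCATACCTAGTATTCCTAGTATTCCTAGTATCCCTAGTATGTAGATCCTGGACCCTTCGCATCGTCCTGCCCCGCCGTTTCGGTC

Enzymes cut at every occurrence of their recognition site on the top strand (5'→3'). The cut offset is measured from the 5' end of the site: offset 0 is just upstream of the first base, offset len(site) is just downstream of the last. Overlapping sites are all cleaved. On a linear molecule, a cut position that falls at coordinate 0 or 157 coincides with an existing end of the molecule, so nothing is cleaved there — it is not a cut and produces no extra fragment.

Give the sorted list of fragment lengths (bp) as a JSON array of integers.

Site scan:
  KluI ATGCATA/3: at [63, 70] ⇒ [66, 73]
  SqiI CTTCGC/3: at [20, 126] ⇒ [23, 129]
  XjeI TCCT/2: at [5, 13, 26, 33, 52, 59, 85, 94, 117, 136] ⇒ [7, 15, 28, 35, 54, 61, 87, 96, 119, 138]
  DwuIII CCTAGTAT/8: at [44, 77, 86, 95, 104] ⇒ [52, 85, 94, 103, 112]

All cut coordinates (distinct, sorted): [7, 15, 23, 28, 35, 52, 54, 61, 66, 73, 85, 87, 94, 96, 103, 112, 119, 129, 138]

Fragments:
  [0,7): 7 bp
  [7,15): 8 bp
  [15,23): 8 bp
  [23,28): 5 bp
  [28,35): 7 bp
  [35,52): 17 bp
  [52,54): 2 bp
  [54,61): 7 bp
  [61,66): 5 bp
  [66,73): 7 bp
  [73,85): 12 bp
  [85,87): 2 bp
  [87,94): 7 bp
  [94,96): 2 bp
  [96,103): 7 bp
  [103,112): 9 bp
  [112,119): 7 bp
  [119,129): 10 bp
  [129,138): 9 bp
  [138,157): 19 bp

[2,2,2,5,5,7,7,7,7,7,7,7,8,8,9,9,10,12,17,19]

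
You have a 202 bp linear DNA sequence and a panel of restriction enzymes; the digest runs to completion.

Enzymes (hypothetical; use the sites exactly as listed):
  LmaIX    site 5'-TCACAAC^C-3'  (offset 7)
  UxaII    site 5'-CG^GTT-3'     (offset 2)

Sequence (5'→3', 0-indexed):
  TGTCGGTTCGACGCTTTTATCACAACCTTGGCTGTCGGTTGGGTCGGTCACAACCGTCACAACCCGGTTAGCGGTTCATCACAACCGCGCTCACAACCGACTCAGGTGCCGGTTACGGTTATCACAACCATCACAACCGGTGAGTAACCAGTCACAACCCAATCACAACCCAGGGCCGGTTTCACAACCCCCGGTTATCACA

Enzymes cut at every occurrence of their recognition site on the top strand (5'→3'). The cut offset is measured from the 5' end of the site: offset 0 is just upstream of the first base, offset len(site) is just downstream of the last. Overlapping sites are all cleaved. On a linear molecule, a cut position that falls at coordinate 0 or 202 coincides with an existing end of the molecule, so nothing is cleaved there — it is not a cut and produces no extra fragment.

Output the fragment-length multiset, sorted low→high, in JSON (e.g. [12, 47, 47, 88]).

Site scan:
  LmaIX TCACAACC/7: at [19, 47, 56, 78, 90, 121, 130, 151, 162, 181] ⇒ [26, 54, 63, 85, 97, 128, 137, 158, 169, 188]
  UxaII CGGTT/2: at [3, 35, 64, 71, 109, 115, 176, 191] ⇒ [5, 37, 66, 73, 111, 117, 178, 193]

Pooled cuts: [5, 26, 37, 54, 63, 66, 73, 85, 97, 111, 117, 128, 137, 158, 169, 178, 188, 193]

Fragments:
  [0,5): 5 bp
  [5,26): 21 bp
  [26,37): 11 bp
  [37,54): 17 bp
  [54,63): 9 bp
  [63,66): 3 bp
  [66,73): 7 bp
  [73,85): 12 bp
  [85,97): 12 bp
  [97,111): 14 bp
  [111,117): 6 bp
  [117,128): 11 bp
  [128,137): 9 bp
  [137,158): 21 bp
  [158,169): 11 bp
  [169,178): 9 bp
  [178,188): 10 bp
  [188,193): 5 bp
  [193,202): 9 bp

[3,5,5,6,7,9,9,9,9,10,11,11,11,12,12,14,17,21,21]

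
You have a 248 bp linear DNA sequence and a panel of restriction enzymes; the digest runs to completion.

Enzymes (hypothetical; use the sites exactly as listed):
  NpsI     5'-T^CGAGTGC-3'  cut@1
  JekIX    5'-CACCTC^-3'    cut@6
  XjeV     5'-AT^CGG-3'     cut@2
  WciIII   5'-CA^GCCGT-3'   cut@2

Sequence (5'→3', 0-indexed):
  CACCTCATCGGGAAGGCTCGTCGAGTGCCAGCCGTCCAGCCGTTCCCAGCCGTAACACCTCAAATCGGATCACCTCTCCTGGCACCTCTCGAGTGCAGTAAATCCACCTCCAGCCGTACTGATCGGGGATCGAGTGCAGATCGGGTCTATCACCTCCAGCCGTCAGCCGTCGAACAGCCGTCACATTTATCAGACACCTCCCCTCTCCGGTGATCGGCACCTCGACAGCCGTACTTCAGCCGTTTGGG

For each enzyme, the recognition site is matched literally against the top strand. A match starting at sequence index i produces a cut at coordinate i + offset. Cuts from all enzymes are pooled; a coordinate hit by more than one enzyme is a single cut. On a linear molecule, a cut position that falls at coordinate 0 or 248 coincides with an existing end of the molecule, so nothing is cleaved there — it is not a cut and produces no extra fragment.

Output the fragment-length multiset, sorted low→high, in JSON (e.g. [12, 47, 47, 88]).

Scan for sites:
  NpsI TCGAGTGC/1: at [20, 88, 129] ⇒ [21, 89, 130]
  JekIX CACCTC/6: at [0, 55, 70, 82, 104, 150, 194, 217] ⇒ [6, 61, 76, 88, 110, 156, 200, 223]
  XjeV ATCGG/2: at [6, 63, 121, 139, 212] ⇒ [8, 65, 123, 141, 214]
  WciIII CAGCCGT/2: at [28, 36, 46, 110, 156, 163, 174, 225, 236] ⇒ [30, 38, 48, 112, 158, 165, 176, 227, 238]

All cut coordinates (distinct, sorted): [6, 8, 21, 30, 38, 48, 61, 65, 76, 88, 89, 110, 112, 123, 130, 141, 156, 158, 165, 176, 200, 214, 223, 227, 238]

Fragments:
  [0,6): 6 bp
  [6,8): 2 bp
  [8,21): 13 bp
  [21,30): 9 bp
  [30,38): 8 bp
  [38,48): 10 bp
  [48,61): 13 bp
  [61,65): 4 bp
  [65,76): 11 bp
  [76,88): 12 bp
  [88,89): 1 bp
  [89,110): 21 bp
  [110,112): 2 bp
  [112,123): 11 bp
  [123,130): 7 bp
  [130,141): 11 bp
  [141,156): 15 bp
  [156,158): 2 bp
  [158,165): 7 bp
  [165,176): 11 bp
  [176,200): 24 bp
  [200,214): 14 bp
  [214,223): 9 bp
  [223,227): 4 bp
  [227,238): 11 bp
  [238,248): 10 bp

[1,2,2,2,4,4,6,7,7,8,9,9,10,10,11,11,11,11,11,12,13,13,14,15,21,24]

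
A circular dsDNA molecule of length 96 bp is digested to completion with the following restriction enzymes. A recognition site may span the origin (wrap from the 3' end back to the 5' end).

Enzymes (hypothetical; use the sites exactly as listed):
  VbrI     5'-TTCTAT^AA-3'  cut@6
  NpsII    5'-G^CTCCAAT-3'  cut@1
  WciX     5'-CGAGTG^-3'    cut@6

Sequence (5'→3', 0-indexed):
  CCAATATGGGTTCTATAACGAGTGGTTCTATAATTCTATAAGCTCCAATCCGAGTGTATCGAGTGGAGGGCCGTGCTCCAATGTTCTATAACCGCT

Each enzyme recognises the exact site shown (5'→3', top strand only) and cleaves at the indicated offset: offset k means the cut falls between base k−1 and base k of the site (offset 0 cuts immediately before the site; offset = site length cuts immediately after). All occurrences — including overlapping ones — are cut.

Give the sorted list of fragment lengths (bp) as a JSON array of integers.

[3,5,7,8,8,9,10,14,14,18]

Scan for sites:
  VbrI TTCTATAA/6: at [10, 25, 33, 83] ⇒ [16, 31, 39, 89]
  NpsII GCTCCAAT/1: at [41, 74, 93] ⇒ [42, 75, 94]
  WciX CGAGTG/6: at [18, 50, 59] ⇒ [24, 56, 65]

Pooled cuts: [16, 24, 31, 39, 42, 56, 65, 75, 89, 94]

Fragments:
  16→24: 8 bp
  24→31: 7 bp
  31→39: 8 bp
  39→42: 3 bp
  42→56: 14 bp
  56→65: 9 bp
  65→75: 10 bp
  75→89: 14 bp
  89→94: 5 bp
  94→16 (wrap): 96-94+16 = 18 bp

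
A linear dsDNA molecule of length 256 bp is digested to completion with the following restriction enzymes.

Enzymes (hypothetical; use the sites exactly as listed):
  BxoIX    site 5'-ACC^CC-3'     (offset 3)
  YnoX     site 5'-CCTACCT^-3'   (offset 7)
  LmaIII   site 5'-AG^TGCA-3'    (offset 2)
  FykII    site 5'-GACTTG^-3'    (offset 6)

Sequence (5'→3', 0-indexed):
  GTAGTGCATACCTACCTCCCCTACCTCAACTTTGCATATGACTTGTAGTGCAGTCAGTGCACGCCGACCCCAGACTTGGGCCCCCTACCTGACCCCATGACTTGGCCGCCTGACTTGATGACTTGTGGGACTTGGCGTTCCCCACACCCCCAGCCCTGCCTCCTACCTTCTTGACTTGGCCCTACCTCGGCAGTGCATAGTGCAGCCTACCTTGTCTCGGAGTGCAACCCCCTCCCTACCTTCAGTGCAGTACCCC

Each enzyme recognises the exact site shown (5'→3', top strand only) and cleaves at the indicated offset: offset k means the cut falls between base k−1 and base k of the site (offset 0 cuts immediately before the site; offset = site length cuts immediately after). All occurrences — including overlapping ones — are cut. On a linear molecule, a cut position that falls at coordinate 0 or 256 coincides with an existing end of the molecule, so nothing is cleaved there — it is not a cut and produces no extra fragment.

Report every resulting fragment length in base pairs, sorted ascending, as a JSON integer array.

[2,3,4,4,4,6,7,7,8,9,9,9,9,9,9,10,10,10,12,12,12,12,13,13,14,19,20]

Site scan:
  BxoIX (ACCCC, off=3): starts [66, 91, 145, 226, 251] → cuts [69, 94, 148, 229, 254]
  YnoX (CCTACCT, off=7): starts [10, 19, 83, 161, 180, 205, 234] → cuts [17, 26, 90, 168, 187, 212, 241]
  LmaIII (AGTGCA, off=2): starts [2, 46, 55, 191, 198, 220, 243] → cuts [4, 48, 57, 193, 200, 222, 245]
  FykII (GACTTG, off=6): starts [39, 72, 98, 111, 119, 128, 172] → cuts [45, 78, 104, 117, 125, 134, 178]

All cut coordinates (distinct, sorted): [4, 17, 26, 45, 48, 57, 69, 78, 90, 94, 104, 117, 125, 134, 148, 168, 178, 187, 193, 200, 212, 222, 229, 241, 245, 254]

Fragment lengths:
  [0,4): 4 bp
  [4,17): 13 bp
  [17,26): 9 bp
  [26,45): 19 bp
  [45,48): 3 bp
  [48,57): 9 bp
  [57,69): 12 bp
  [69,78): 9 bp
  [78,90): 12 bp
  [90,94): 4 bp
  [94,104): 10 bp
  [104,117): 13 bp
  [117,125): 8 bp
  [125,134): 9 bp
  [134,148): 14 bp
  [148,168): 20 bp
  [168,178): 10 bp
  [178,187): 9 bp
  [187,193): 6 bp
  [193,200): 7 bp
  [200,212): 12 bp
  [212,222): 10 bp
  [222,229): 7 bp
  [229,241): 12 bp
  [241,245): 4 bp
  [245,254): 9 bp
  [254,256): 2 bp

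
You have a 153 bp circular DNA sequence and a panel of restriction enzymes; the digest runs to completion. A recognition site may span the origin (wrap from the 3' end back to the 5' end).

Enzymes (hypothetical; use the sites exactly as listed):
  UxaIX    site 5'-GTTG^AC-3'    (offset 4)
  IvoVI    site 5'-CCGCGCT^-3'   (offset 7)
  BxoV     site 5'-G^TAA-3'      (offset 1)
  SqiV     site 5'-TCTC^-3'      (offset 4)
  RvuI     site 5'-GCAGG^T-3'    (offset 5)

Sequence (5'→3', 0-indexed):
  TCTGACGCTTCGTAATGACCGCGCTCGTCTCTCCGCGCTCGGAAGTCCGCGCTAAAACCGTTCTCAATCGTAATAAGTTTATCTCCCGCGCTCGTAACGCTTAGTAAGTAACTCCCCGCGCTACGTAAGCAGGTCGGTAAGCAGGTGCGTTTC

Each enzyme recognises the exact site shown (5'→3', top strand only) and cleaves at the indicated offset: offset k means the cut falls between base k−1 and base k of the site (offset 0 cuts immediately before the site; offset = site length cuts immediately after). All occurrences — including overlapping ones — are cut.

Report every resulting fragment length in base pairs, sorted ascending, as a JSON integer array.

[2,2,3,4,4,5,6,6,7,8,8,10,10,10,12,13,14,14,15]

Per-enzyme occurrences:
  UxaIX (GTTGAC, off=4): no sites
  IvoVI (CCGCGCT, off=7): starts [18, 32, 46, 85, 115] → cuts [25, 39, 53, 92, 122]
  BxoV (GTAA, off=1): starts [11, 69, 93, 103, 107, 124, 136] → cuts [12, 70, 94, 104, 108, 125, 137]
  SqiV (TCTC, off=4): starts [27, 29, 61, 81, 151] → cuts [2, 31, 33, 65, 85]
  RvuI (GCAGGT, off=5): starts [128, 140] → cuts [133, 145]

All cut coordinates (distinct, sorted): [2, 12, 25, 31, 33, 39, 53, 65, 70, 85, 92, 94, 104, 108, 122, 125, 133, 137, 145]

Fragment lengths:
  2→12: 10 bp
  12→25: 13 bp
  25→31: 6 bp
  31→33: 2 bp
  33→39: 6 bp
  39→53: 14 bp
  53→65: 12 bp
  65→70: 5 bp
  70→85: 15 bp
  85→92: 7 bp
  92→94: 2 bp
  94→104: 10 bp
  104→108: 4 bp
  108→122: 14 bp
  122→125: 3 bp
  125→133: 8 bp
  133→137: 4 bp
  137→145: 8 bp
  145→2 (wrap): 153-145+2 = 10 bp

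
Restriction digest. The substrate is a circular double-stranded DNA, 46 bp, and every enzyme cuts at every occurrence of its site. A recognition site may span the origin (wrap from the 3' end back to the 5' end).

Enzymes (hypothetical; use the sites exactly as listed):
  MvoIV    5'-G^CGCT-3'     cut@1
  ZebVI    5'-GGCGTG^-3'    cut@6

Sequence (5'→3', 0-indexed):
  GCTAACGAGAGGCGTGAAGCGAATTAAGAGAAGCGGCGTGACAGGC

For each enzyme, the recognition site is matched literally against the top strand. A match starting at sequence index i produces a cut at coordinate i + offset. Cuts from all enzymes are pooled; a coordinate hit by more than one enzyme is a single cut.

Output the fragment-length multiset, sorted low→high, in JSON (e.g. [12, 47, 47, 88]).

[5,17,24]

Site scan:
  MvoIV (GCGCT, off=1): starts [44] → cuts [45]
  ZebVI (GGCGTG, off=6): starts [10, 34] → cuts [16, 40]

Pooled cuts: [16, 40, 45]

Fragment lengths:
  16→40: 24 bp
  40→45: 5 bp
  45→16 (wrap): 46-45+16 = 17 bp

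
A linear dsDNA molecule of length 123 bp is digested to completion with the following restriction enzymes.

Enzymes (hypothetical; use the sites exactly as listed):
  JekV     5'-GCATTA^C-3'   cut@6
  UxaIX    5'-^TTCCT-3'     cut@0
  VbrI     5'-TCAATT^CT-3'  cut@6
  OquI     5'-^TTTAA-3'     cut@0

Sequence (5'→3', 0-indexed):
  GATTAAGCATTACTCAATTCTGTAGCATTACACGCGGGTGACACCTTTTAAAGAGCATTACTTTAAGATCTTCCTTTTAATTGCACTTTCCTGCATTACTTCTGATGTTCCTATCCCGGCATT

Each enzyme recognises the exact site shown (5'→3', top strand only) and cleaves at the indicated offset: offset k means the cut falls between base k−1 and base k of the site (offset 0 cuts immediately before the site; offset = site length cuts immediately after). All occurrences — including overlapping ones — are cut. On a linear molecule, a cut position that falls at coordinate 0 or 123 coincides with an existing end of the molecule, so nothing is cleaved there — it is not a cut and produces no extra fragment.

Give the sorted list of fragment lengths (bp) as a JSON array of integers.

Site scan:
  JekV (GCATTAC, off=6): starts [6, 24, 54, 92] → cuts [12, 30, 60, 98]
  UxaIX (TTCCT, off=0): starts [70, 87, 107] → cuts [70, 87, 107]
  VbrI (TCAATTCT, off=6): starts [13] → cuts [19]
  OquI (TTTAA, off=0): starts [46, 61, 75] → cuts [46, 61, 75]

All cut coordinates (distinct, sorted): [12, 19, 30, 46, 60, 61, 70, 75, 87, 98, 107]

Fragment lengths:
  [0,12): 12 bp
  [12,19): 7 bp
  [19,30): 11 bp
  [30,46): 16 bp
  [46,60): 14 bp
  [60,61): 1 bp
  [61,70): 9 bp
  [70,75): 5 bp
  [75,87): 12 bp
  [87,98): 11 bp
  [98,107): 9 bp
  [107,123): 16 bp

[1,5,7,9,9,11,11,12,12,14,16,16]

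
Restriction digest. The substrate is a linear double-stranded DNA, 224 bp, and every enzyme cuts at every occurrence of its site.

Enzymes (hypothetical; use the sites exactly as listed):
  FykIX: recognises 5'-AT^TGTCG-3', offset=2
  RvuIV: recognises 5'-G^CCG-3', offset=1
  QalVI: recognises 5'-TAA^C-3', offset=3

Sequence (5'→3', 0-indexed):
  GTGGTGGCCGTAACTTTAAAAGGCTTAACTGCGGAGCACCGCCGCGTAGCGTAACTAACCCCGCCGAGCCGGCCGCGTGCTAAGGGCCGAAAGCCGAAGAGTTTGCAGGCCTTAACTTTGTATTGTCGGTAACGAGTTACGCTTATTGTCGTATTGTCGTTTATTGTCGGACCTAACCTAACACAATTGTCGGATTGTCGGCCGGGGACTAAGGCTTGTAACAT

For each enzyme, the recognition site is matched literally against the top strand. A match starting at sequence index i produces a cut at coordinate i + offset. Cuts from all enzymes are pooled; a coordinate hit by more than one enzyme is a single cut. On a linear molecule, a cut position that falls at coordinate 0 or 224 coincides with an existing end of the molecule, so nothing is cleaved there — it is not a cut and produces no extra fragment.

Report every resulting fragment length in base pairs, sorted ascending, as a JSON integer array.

[3,4,4,5,5,5,6,6,6,7,7,8,8,8,9,10,12,13,13,14,14,15,20,22]

Scan for sites:
  FykIX (ATTGTCG, off=2): starts [121, 144, 152, 162, 185, 193] → cuts [123, 146, 154, 164, 187, 195]
  RvuIV (GCCG, off=1): starts [6, 40, 62, 67, 71, 85, 92, 200] → cuts [7, 41, 63, 68, 72, 86, 93, 201]
  QalVI (TAAC, off=3): starts [10, 25, 51, 55, 112, 129, 173, 178, 218] → cuts [13, 28, 54, 58, 115, 132, 176, 181, 221]

Pooled cuts: [7, 13, 28, 41, 54, 58, 63, 68, 72, 86, 93, 115, 123, 132, 146, 154, 164, 176, 181, 187, 195, 201, 221]

Fragments:
  [0,7): 7 bp
  [7,13): 6 bp
  [13,28): 15 bp
  [28,41): 13 bp
  [41,54): 13 bp
  [54,58): 4 bp
  [58,63): 5 bp
  [63,68): 5 bp
  [68,72): 4 bp
  [72,86): 14 bp
  [86,93): 7 bp
  [93,115): 22 bp
  [115,123): 8 bp
  [123,132): 9 bp
  [132,146): 14 bp
  [146,154): 8 bp
  [154,164): 10 bp
  [164,176): 12 bp
  [176,181): 5 bp
  [181,187): 6 bp
  [187,195): 8 bp
  [195,201): 6 bp
  [201,221): 20 bp
  [221,224): 3 bp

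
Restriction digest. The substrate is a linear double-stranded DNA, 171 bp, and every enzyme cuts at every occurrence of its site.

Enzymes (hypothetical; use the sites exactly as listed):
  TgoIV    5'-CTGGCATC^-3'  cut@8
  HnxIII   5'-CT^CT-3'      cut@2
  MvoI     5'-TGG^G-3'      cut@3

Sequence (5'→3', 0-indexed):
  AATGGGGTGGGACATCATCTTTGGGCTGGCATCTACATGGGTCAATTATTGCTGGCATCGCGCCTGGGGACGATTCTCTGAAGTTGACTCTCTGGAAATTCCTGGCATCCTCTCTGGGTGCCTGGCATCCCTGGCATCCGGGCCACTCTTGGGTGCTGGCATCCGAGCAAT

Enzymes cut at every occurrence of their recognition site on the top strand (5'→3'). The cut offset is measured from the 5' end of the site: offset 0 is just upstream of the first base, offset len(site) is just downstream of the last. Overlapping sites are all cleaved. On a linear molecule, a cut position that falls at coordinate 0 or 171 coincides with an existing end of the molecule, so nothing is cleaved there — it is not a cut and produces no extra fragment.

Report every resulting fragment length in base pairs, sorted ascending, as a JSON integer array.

Per-enzyme occurrences:
  TgoIV CTGGCATC/8: at [25, 51, 101, 121, 130, 155] ⇒ [33, 59, 109, 129, 138, 163]
  HnxIII CTCT/2: at [75, 87, 89, 109, 111, 145] ⇒ [77, 89, 91, 111, 113, 147]
  MvoI TGGG/3: at [2, 7, 21, 37, 64, 114, 149] ⇒ [5, 10, 24, 40, 67, 117, 152]

Pooled cuts: [5, 10, 24, 33, 40, 59, 67, 77, 89, 91, 109, 111, 113, 117, 129, 138, 147, 152, 163]

Fragments:
  [0,5): 5 bp
  [5,10): 5 bp
  [10,24): 14 bp
  [24,33): 9 bp
  [33,40): 7 bp
  [40,59): 19 bp
  [59,67): 8 bp
  [67,77): 10 bp
  [77,89): 12 bp
  [89,91): 2 bp
  [91,109): 18 bp
  [109,111): 2 bp
  [111,113): 2 bp
  [113,117): 4 bp
  [117,129): 12 bp
  [129,138): 9 bp
  [138,147): 9 bp
  [147,152): 5 bp
  [152,163): 11 bp
  [163,171): 8 bp

[2,2,2,4,5,5,5,7,8,8,9,9,9,10,11,12,12,14,18,19]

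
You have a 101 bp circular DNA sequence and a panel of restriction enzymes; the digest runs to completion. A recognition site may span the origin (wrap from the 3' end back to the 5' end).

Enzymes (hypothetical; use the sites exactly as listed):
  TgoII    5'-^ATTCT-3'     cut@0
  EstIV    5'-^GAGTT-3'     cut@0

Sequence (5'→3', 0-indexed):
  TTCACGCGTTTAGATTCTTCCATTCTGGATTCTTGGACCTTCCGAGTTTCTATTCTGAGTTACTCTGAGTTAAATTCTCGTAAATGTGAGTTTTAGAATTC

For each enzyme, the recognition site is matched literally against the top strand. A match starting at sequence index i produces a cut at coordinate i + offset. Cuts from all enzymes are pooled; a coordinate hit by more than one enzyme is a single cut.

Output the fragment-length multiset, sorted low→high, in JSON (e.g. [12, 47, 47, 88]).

Scan for sites:
  TgoII ATTCT/0: at [13, 21, 28, 51, 73, 97] ⇒ [13, 21, 28, 51, 73, 97]
  EstIV GAGTT/0: at [43, 56, 66, 87] ⇒ [43, 56, 66, 87]

All cut coordinates (distinct, sorted): [13, 21, 28, 43, 51, 56, 66, 73, 87, 97]

Fragments:
  13→21: 8 bp
  21→28: 7 bp
  28→43: 15 bp
  43→51: 8 bp
  51→56: 5 bp
  56→66: 10 bp
  66→73: 7 bp
  73→87: 14 bp
  87→97: 10 bp
  97→13 (wrap): 101-97+13 = 17 bp

[5,7,7,8,8,10,10,14,15,17]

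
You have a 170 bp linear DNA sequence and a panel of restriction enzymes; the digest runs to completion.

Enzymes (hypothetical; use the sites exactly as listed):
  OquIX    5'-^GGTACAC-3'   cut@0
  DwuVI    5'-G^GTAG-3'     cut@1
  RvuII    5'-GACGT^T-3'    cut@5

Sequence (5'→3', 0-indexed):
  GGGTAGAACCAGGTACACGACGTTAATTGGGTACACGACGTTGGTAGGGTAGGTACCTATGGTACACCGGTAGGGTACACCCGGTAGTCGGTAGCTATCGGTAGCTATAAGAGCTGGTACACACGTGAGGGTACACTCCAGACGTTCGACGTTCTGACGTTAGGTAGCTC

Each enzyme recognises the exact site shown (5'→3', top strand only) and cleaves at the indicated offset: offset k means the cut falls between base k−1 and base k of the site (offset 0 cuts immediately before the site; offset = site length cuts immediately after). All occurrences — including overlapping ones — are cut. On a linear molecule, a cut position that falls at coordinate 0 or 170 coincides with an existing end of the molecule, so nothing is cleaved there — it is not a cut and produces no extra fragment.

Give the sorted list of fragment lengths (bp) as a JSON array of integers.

Scan for sites:
  OquIX (GGTACAC, off=0): starts [11, 29, 60, 73, 115, 129] → cuts [11, 29, 60, 73, 115, 129]
  DwuVI (GGTAG, off=1): starts [1, 42, 47, 68, 82, 89, 99, 162] → cuts [2, 43, 48, 69, 83, 90, 100, 163]
  RvuII (GACGTT, off=5): starts [18, 36, 140, 147, 155] → cuts [23, 41, 145, 152, 160]

Pooled cuts: [2, 11, 23, 29, 41, 43, 48, 60, 69, 73, 83, 90, 100, 115, 129, 145, 152, 160, 163]

Fragment lengths:
  [0,2): 2 bp
  [2,11): 9 bp
  [11,23): 12 bp
  [23,29): 6 bp
  [29,41): 12 bp
  [41,43): 2 bp
  [43,48): 5 bp
  [48,60): 12 bp
  [60,69): 9 bp
  [69,73): 4 bp
  [73,83): 10 bp
  [83,90): 7 bp
  [90,100): 10 bp
  [100,115): 15 bp
  [115,129): 14 bp
  [129,145): 16 bp
  [145,152): 7 bp
  [152,160): 8 bp
  [160,163): 3 bp
  [163,170): 7 bp

[2,2,3,4,5,6,7,7,7,8,9,9,10,10,12,12,12,14,15,16]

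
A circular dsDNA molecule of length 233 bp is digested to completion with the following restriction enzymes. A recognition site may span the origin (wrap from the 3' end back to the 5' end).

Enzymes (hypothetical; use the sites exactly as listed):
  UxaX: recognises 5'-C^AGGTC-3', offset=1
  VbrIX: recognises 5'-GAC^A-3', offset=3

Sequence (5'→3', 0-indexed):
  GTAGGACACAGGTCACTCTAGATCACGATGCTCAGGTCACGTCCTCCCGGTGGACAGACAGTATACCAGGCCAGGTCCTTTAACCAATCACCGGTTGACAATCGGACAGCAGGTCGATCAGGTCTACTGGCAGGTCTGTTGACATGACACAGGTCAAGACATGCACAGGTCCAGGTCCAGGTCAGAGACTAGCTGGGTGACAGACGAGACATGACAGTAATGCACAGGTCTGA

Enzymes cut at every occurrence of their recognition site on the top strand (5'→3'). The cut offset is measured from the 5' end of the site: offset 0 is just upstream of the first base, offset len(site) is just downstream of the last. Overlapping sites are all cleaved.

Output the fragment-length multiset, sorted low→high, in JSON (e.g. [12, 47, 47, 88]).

[2,2,3,4,5,5,6,6,6,8,9,9,10,10,12,12,13,15,22,23,24,27]

Per-enzyme occurrences:
  UxaX (CAGGTC, off=1): starts [8, 32, 71, 109, 118, 130, 149, 165, 171, 177, 224] → cuts [9, 33, 72, 110, 119, 131, 150, 166, 172, 178, 225]
  VbrIX (GACA, off=3): starts [4, 52, 56, 96, 104, 140, 145, 157, 198, 207, 212] → cuts [7, 55, 59, 99, 107, 143, 148, 160, 201, 210, 215]

All cut coordinates (distinct, sorted): [7, 9, 33, 55, 59, 72, 99, 107, 110, 119, 131, 143, 148, 150, 160, 166, 172, 178, 201, 210, 215, 225]

Fragment lengths:
  7→9: 2 bp
  9→33: 24 bp
  33→55: 22 bp
  55→59: 4 bp
  59→72: 13 bp
  72→99: 27 bp
  99→107: 8 bp
  107→110: 3 bp
  110→119: 9 bp
  119→131: 12 bp
  131→143: 12 bp
  143→148: 5 bp
  148→150: 2 bp
  150→160: 10 bp
  160→166: 6 bp
  166→172: 6 bp
  172→178: 6 bp
  178→201: 23 bp
  201→210: 9 bp
  210→215: 5 bp
  215→225: 10 bp
  225→7 (wrap): 233-225+7 = 15 bp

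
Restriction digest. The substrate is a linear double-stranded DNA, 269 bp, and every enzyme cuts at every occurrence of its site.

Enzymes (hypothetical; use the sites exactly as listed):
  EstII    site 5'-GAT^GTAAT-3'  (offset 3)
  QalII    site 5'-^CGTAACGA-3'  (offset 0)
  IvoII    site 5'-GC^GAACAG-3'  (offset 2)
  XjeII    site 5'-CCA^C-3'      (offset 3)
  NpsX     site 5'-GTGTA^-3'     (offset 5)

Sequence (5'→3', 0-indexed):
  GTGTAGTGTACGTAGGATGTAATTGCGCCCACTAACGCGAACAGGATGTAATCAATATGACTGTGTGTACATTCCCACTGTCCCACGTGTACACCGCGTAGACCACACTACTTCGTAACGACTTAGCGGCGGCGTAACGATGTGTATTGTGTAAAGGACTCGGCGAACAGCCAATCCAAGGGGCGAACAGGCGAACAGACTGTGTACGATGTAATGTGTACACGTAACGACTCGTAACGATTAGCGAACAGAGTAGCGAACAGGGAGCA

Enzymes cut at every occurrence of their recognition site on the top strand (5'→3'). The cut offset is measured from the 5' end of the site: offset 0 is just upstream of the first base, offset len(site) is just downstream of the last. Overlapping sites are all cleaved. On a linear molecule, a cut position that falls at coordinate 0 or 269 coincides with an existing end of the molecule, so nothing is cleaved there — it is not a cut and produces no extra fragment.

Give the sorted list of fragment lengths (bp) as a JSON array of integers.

Per-enzyme occurrences:
  EstII GATGTAAT/3: at [15, 44, 207] ⇒ [18, 47, 210]
  QalII CGTAACGA/0: at [113, 132, 222, 232] ⇒ [113, 132, 222, 232]
  IvoII GCGAACAG/2: at [36, 162, 182, 190, 243, 255] ⇒ [38, 164, 184, 192, 245, 257]
  XjeII CCAC/3: at [28, 74, 82, 102] ⇒ [31, 77, 85, 105]
  NpsX GTGTA/5: at [0, 5, 64, 86, 141, 148, 201, 215] ⇒ [5, 10, 69, 91, 146, 153, 206, 220]

All cut coordinates (distinct, sorted): [5, 10, 18, 31, 38, 47, 69, 77, 85, 91, 105, 113, 132, 146, 153, 164, 184, 192, 206, 210, 220, 222, 232, 245, 257]

Fragment lengths:
  [0,5): 5 bp
  [5,10): 5 bp
  [10,18): 8 bp
  [18,31): 13 bp
  [31,38): 7 bp
  [38,47): 9 bp
  [47,69): 22 bp
  [69,77): 8 bp
  [77,85): 8 bp
  [85,91): 6 bp
  [91,105): 14 bp
  [105,113): 8 bp
  [113,132): 19 bp
  [132,146): 14 bp
  [146,153): 7 bp
  [153,164): 11 bp
  [164,184): 20 bp
  [184,192): 8 bp
  [192,206): 14 bp
  [206,210): 4 bp
  [210,220): 10 bp
  [220,222): 2 bp
  [222,232): 10 bp
  [232,245): 13 bp
  [245,257): 12 bp
  [257,269): 12 bp

[2,4,5,5,6,7,7,8,8,8,8,8,9,10,10,11,12,12,13,13,14,14,14,19,20,22]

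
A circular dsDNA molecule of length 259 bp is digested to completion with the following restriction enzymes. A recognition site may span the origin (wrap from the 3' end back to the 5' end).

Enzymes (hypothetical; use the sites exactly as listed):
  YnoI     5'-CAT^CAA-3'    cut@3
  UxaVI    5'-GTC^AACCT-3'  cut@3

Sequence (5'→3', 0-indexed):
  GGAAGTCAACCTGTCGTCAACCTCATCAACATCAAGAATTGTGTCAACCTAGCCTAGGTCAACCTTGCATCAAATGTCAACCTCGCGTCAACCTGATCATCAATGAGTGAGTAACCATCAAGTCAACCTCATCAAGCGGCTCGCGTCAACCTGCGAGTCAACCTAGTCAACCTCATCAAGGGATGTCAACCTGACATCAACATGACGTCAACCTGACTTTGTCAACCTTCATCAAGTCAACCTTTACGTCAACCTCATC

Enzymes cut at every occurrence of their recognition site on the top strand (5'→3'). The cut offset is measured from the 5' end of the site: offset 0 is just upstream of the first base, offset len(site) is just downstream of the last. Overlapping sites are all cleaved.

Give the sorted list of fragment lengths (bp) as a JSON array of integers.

Scan for sites:
  YnoI (CATCAA, off=3): starts [23, 29, 67, 97, 115, 129, 173, 194, 229] → cuts [26, 32, 70, 100, 118, 132, 176, 197, 232]
  UxaVI (GTCAACCT, off=3): starts [4, 15, 42, 57, 75, 86, 121, 144, 156, 165, 184, 206, 220, 235, 247] → cuts [7, 18, 45, 60, 78, 89, 124, 147, 159, 168, 187, 209, 223, 238, 250]

Pooled cuts: [7, 18, 26, 32, 45, 60, 70, 78, 89, 100, 118, 124, 132, 147, 159, 168, 176, 187, 197, 209, 223, 232, 238, 250]

Fragments:
  7→18: 11 bp
  18→26: 8 bp
  26→32: 6 bp
  32→45: 13 bp
  45→60: 15 bp
  60→70: 10 bp
  70→78: 8 bp
  78→89: 11 bp
  89→100: 11 bp
  100→118: 18 bp
  118→124: 6 bp
  124→132: 8 bp
  132→147: 15 bp
  147→159: 12 bp
  159→168: 9 bp
  168→176: 8 bp
  176→187: 11 bp
  187→197: 10 bp
  197→209: 12 bp
  209→223: 14 bp
  223→232: 9 bp
  232→238: 6 bp
  238→250: 12 bp
  250→7 (wrap): 259-250+7 = 16 bp

[6,6,6,8,8,8,8,9,9,10,10,11,11,11,11,12,12,12,13,14,15,15,16,18]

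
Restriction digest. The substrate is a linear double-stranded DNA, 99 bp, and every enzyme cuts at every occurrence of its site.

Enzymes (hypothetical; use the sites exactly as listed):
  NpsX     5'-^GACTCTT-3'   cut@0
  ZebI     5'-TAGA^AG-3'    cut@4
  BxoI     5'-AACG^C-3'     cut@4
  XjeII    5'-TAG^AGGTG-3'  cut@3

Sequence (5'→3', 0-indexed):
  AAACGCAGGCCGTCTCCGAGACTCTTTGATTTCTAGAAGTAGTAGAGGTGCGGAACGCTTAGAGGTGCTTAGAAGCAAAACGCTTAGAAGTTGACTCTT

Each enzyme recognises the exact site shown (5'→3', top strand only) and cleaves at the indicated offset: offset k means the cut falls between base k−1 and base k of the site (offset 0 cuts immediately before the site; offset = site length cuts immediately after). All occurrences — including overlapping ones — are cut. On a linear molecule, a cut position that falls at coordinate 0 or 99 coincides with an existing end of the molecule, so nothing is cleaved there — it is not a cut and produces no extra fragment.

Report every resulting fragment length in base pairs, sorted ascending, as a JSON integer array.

[4,5,5,6,7,8,9,11,12,14,18]

Scan for sites:
  NpsX (GACTCTT, off=0): starts [19, 92] → cuts [19, 92]
  ZebI (TAGAAG, off=4): starts [33, 69, 84] → cuts [37, 73, 88]
  BxoI (AACGC, off=4): starts [1, 53, 78] → cuts [5, 57, 82]
  XjeII (TAGAGGTG, off=3): starts [42, 59] → cuts [45, 62]

All cut coordinates (distinct, sorted): [5, 19, 37, 45, 57, 62, 73, 82, 88, 92]

Fragment lengths:
  [0,5): 5 bp
  [5,19): 14 bp
  [19,37): 18 bp
  [37,45): 8 bp
  [45,57): 12 bp
  [57,62): 5 bp
  [62,73): 11 bp
  [73,82): 9 bp
  [82,88): 6 bp
  [88,92): 4 bp
  [92,99): 7 bp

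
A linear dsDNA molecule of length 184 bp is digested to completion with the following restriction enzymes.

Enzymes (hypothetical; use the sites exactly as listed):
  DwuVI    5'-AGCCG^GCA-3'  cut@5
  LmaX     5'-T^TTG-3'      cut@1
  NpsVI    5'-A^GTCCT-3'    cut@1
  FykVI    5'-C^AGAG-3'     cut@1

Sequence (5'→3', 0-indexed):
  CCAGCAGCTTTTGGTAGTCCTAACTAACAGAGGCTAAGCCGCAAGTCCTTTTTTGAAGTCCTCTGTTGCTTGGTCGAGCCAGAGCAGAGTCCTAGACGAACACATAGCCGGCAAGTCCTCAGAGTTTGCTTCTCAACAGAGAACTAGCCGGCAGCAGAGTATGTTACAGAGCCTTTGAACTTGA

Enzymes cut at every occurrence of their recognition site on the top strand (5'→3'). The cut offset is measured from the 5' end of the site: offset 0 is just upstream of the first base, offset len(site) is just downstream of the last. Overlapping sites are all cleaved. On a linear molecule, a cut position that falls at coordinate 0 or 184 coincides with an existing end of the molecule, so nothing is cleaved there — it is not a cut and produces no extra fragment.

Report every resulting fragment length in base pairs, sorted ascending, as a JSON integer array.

Per-enzyme occurrences:
  DwuVI (AGCCGGCA, off=5): starts [105, 145] → cuts [110, 150]
  LmaX (TTTG, off=1): starts [9, 51, 124, 173] → cuts [10, 52, 125, 174]
  NpsVI (AGTCCT, off=1): starts [15, 43, 56, 87, 113] → cuts [16, 44, 57, 88, 114]
  FykVI (CAGAG, off=1): starts [27, 79, 84, 119, 136, 154, 166] → cuts [28, 80, 85, 120, 137, 155, 167]

All cut coordinates (distinct, sorted): [10, 16, 28, 44, 52, 57, 80, 85, 88, 110, 114, 120, 125, 137, 150, 155, 167, 174]

Fragments:
  [0,10): 10 bp
  [10,16): 6 bp
  [16,28): 12 bp
  [28,44): 16 bp
  [44,52): 8 bp
  [52,57): 5 bp
  [57,80): 23 bp
  [80,85): 5 bp
  [85,88): 3 bp
  [88,110): 22 bp
  [110,114): 4 bp
  [114,120): 6 bp
  [120,125): 5 bp
  [125,137): 12 bp
  [137,150): 13 bp
  [150,155): 5 bp
  [155,167): 12 bp
  [167,174): 7 bp
  [174,184): 10 bp

[3,4,5,5,5,5,6,6,7,8,10,10,12,12,12,13,16,22,23]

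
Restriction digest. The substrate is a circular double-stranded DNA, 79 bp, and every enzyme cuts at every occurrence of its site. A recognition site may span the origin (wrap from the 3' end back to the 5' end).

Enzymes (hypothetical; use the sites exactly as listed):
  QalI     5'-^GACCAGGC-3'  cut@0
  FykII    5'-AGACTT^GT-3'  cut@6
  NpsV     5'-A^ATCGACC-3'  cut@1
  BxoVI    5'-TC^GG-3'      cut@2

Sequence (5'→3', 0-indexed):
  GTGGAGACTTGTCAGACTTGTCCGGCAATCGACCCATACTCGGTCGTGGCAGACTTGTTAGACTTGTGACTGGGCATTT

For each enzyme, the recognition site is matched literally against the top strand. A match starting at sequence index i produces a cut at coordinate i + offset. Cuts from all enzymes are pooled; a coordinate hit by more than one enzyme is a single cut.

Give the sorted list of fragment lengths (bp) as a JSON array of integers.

[8,9,9,14,15,24]

Site scan:
  QalI (GACCAGGC, off=0): no sites
  FykII AGACTTGT/6: at [4, 13, 50, 59] ⇒ [10, 19, 56, 65]
  NpsV AATCGACC/1: at [26] ⇒ [27]
  BxoVI TCGG/2: at [39] ⇒ [41]

Pooled cuts: [10, 19, 27, 41, 56, 65]

Fragments:
  10→19: 9 bp
  19→27: 8 bp
  27→41: 14 bp
  41→56: 15 bp
  56→65: 9 bp
  65→10 (wrap): 79-65+10 = 24 bp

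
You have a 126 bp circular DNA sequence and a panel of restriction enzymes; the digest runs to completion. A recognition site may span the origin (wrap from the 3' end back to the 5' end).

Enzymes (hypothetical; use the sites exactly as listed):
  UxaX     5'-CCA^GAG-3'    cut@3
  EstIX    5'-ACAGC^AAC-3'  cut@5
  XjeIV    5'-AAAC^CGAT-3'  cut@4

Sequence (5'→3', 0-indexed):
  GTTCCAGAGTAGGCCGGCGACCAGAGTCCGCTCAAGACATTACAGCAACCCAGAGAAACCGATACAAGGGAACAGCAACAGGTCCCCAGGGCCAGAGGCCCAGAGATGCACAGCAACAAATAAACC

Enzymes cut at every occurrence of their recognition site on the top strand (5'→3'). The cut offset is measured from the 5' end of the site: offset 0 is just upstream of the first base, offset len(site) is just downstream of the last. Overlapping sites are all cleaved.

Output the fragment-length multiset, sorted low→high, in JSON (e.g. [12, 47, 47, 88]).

[6,7,8,12,17,17,18,18,23]

Scan for sites:
  UxaX (CCAGAG, off=3): starts [3, 20, 49, 91, 99] → cuts [6, 23, 52, 94, 102]
  EstIX (ACAGCAAC, off=5): starts [41, 71, 109] → cuts [46, 76, 114]
  XjeIV (AAACCGAT, off=4): starts [55] → cuts [59]

All cut coordinates (distinct, sorted): [6, 23, 46, 52, 59, 76, 94, 102, 114]

Fragments:
  6→23: 17 bp
  23→46: 23 bp
  46→52: 6 bp
  52→59: 7 bp
  59→76: 17 bp
  76→94: 18 bp
  94→102: 8 bp
  102→114: 12 bp
  114→6 (wrap): 126-114+6 = 18 bp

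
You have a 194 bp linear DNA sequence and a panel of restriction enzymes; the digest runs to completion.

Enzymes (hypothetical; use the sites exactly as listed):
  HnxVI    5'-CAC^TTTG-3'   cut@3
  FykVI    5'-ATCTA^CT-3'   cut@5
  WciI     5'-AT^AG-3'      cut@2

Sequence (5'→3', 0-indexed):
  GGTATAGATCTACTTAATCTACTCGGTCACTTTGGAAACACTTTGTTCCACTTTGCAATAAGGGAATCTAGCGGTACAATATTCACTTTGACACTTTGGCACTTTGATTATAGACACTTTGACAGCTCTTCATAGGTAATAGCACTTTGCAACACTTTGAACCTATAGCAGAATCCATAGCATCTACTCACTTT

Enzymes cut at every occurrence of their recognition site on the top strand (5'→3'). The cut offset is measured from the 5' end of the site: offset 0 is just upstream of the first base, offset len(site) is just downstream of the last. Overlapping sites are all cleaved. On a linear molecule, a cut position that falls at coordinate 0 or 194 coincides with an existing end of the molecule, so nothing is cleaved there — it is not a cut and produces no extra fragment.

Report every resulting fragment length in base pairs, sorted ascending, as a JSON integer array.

[5,5,6,7,7,8,8,8,8,9,9,9,10,10,11,11,12,16,35]

Site scan:
  HnxVI CACTTTG/3: at [27, 38, 48, 83, 91, 99, 114, 142, 152] ⇒ [30, 41, 51, 86, 94, 102, 117, 145, 155]
  FykVI ATCTACT/5: at [7, 16, 181] ⇒ [12, 21, 186]
  WciI ATAG/2: at [3, 109, 131, 138, 164, 176] ⇒ [5, 111, 133, 140, 166, 178]

Pooled cuts: [5, 12, 21, 30, 41, 51, 86, 94, 102, 111, 117, 133, 140, 145, 155, 166, 178, 186]

Fragments:
  [0,5): 5 bp
  [5,12): 7 bp
  [12,21): 9 bp
  [21,30): 9 bp
  [30,41): 11 bp
  [41,51): 10 bp
  [51,86): 35 bp
  [86,94): 8 bp
  [94,102): 8 bp
  [102,111): 9 bp
  [111,117): 6 bp
  [117,133): 16 bp
  [133,140): 7 bp
  [140,145): 5 bp
  [145,155): 10 bp
  [155,166): 11 bp
  [166,178): 12 bp
  [178,186): 8 bp
  [186,194): 8 bp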